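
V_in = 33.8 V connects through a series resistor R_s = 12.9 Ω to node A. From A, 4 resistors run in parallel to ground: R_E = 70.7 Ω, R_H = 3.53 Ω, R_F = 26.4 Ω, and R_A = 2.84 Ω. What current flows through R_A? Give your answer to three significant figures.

I ≈ 1.21 A

Equivalent of the parallel group: R_p = 1.455 Ω.
V_A = 33.8 × 1.455/14.35 = 3.425 V.
I(R_A) = V_A / R_A = 3.425/2.84 = 1.206 A.
(Equivalently: I_total = 2.355 A, then current-divider fraction G_k/ΣG = 0.5122.)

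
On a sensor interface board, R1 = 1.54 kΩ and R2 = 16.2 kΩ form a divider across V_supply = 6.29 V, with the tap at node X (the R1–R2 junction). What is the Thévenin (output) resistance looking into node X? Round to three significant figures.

With V_supply suppressed (replaced by a short), R_th = R1 ‖ R2 = (1.540 × 16.2)/(1.540 + 16.2) = 1.406 kΩ.

R_th ≈ 1.41 kΩ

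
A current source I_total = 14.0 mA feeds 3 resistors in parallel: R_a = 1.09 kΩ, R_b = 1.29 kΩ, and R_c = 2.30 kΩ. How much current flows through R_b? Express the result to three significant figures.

I ≈ 5.10 mA

ΣG = 1/1.09 + 1/1.29 + 1/2.30 = 2.127.
Current divider: I(R_b) = I_total · G_k/ΣG = 14.0 × (0.7752/2.127) = 14.0 × 0.3644 = 5.101 mA.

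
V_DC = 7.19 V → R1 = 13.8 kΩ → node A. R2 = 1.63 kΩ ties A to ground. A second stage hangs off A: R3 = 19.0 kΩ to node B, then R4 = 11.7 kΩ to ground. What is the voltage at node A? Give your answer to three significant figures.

V_A ≈ 0.725 V

Node A sees R2 in parallel with the series input of stage 2, R3 + R4 = 30.70 kΩ.
R2 ‖ (R3+R4) = 1.548 kΩ.
V_A = 7.19 × 1.548/(13.8 + 1.548) = 0.7251 V.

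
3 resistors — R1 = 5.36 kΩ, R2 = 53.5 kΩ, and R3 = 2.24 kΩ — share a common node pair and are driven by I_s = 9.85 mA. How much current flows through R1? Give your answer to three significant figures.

I ≈ 2.82 mA

ΣG = 1/5.36 + 1/53.5 + 1/2.24 = 0.6517.
Current divider: I(R1) = I_s · G_k/ΣG = 9.85 × (0.1866/0.6517) = 9.85 × 0.2863 = 2.820 mA.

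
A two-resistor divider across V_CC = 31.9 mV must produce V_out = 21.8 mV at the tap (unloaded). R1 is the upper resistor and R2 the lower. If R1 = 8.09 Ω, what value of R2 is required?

The divider ratio is R2/(R1+R2) = 21.8/31.9 = 0.6834.
Rearranging, R2 = R1·k/(1−k) = 8.09 × 2.158 = 17.46 Ω.

R2 ≈ 17.5 Ω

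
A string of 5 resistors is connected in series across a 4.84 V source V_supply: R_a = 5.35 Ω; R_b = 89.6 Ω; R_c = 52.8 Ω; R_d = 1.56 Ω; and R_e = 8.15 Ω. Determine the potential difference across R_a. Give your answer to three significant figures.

V ≈ 0.164 V

ΣR = 5.35 + 89.6 + 52.8 + 1.56 + 8.15 = 157.5 Ω.
By the voltage-divider rule, V = 4.84 × 5.350/157.5 = 0.1644 V.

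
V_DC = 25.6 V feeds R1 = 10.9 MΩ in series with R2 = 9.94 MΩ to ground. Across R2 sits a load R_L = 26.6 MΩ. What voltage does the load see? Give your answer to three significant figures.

V_out ≈ 10.2 V

The load sits in parallel with R2, giving an effective lower resistance R2' = R2·R_L/(R2+R_L) = 7.236 MΩ.
Then V_out = V_DC · R2'/(R1 + R2') = 25.6 × 7.236/18.14 = 10.21 V.
(Unloaded it would be 12.2 V; the load pulls it down.)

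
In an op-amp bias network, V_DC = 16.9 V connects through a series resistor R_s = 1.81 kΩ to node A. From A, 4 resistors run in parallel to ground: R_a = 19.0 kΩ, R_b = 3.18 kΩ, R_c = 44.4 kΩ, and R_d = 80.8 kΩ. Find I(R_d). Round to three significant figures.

Equivalent of the parallel group: R_p = 2.488 kΩ.
Node voltage V_A = V_DC · R_p/(R_s + R_p) = 16.9 × 0.5788 = 9.782 V.
I(R_d) = V_A / R_d = 9.782/80.8 = 0.1211 mA.
(Check via current divider: I_total = 3.932 mA; share G_k/ΣG = 0.03079 → same result.)

I ≈ 0.121 mA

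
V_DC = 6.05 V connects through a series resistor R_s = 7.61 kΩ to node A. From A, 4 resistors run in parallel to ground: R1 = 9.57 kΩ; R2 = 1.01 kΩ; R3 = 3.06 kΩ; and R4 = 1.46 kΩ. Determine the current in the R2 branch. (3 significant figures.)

Combine the parallel branches: R_p = (1/9.57 + 1/1.01 + 1/3.06 + 1/1.46)⁻¹ = 0.4748 kΩ.
Node voltage V_A = V_DC · R_p/(R_s + R_p) = 6.05 × 0.05872 = 0.3553 V.
Branch current I = V_A/R2 = 0.3553/1.01 = 0.3518 mA.
(Check via current divider: I_total = 0.7483 mA; share G_k/ΣG = 0.4701 → same result.)

I ≈ 0.352 mA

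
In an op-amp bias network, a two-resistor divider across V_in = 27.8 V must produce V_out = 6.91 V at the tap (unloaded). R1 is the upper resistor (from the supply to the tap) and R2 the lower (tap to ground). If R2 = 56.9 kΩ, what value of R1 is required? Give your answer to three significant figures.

R1 ≈ 172 kΩ

V_out/V_in = R2/(R1+R2) = 0.2486.
So R1 = R2 · (V_in/V_out − 1) = 56.9 × (27.8/6.91 − 1) = 56.9 × 3.023 = 172.0 kΩ.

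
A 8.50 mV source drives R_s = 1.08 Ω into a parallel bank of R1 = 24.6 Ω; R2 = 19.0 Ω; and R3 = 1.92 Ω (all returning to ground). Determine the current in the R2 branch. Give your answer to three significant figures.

Equivalent of the parallel group: R_p = 1.628 Ω.
Node voltage V_A = V_in · R_p/(R_s + R_p) = 8.50 × 0.6012 = 5.110 mV.
Branch current I = V_A/R2 = 5.110/19.0 = 0.2690 mA.

I ≈ 0.269 mA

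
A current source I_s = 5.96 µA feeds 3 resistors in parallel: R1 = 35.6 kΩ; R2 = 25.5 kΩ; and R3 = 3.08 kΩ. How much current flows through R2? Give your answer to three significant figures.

I ≈ 0.596 µA

Total conductance ΣG = 1/35.6 + 1/25.5 + 1/3.08 = 0.3920 (units of 1/kΩ).
R2 takes the fraction G_k/ΣG = 0.03922/0.3920 = 0.1000, so I = 5.96 × 0.1000 = 0.5963 µA.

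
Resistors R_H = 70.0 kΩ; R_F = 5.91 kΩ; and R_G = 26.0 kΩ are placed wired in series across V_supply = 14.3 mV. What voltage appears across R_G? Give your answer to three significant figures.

V ≈ 3.65 mV

Total series resistance ΣR = 70.0 + 5.91 + 26.0 = 101.9 kΩ.
By the voltage-divider rule, V = 14.3 × 26.00/101.9 = 3.648 mV.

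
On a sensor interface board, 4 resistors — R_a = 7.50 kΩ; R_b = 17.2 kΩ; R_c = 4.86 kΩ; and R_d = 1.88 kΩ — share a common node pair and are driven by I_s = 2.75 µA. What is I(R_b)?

I ≈ 0.172 µA

Conductances: ΣG = 1/7.50 + 1/17.2 + 1/4.86 + 1/1.88 = 0.9291 (1/kΩ).
By the current-divider rule, I = I_s · G_k/ΣG = 2.75 × 0.06257 = 0.1721 µA.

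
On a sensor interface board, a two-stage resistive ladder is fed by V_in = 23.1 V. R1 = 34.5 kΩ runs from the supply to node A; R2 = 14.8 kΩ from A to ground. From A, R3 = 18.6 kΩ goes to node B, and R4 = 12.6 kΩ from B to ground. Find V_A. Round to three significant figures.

V_A ≈ 5.21 V

Looking into the second stage from A: R3 + R4 = 31.20 kΩ appears in parallel with R2.
R2 ‖ (R3+R4) = 10.04 kΩ.
So V_A = 23.1 × 0.2254 = 5.206 V.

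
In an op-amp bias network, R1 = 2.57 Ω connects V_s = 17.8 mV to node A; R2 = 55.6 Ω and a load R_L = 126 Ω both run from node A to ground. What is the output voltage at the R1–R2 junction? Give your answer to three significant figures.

V_out ≈ 16.7 mV

First combine the lower leg with the load: R2 ‖ R_L = 38.58 Ω.
Voltage divider with the loaded lower leg: V_out = 17.8 × 38.58/(2.57 + 38.58) = 17.8 × 0.9375 = 16.69 mV.
(Unloaded it would be 17.0 mV; the load pulls it down.)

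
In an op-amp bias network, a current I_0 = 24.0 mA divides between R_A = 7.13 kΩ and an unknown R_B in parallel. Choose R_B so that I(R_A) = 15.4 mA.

Two-branch current divider: I_A = I_0 · R_B/(R_A + R_B).
15.4/24.0 = R_B/(R_A + R_B) → R_B = R_A · (0.6417)/(1 − 0.6417) = 7.13 × 1.791 = 12.77 kΩ.

R_B ≈ 12.8 kΩ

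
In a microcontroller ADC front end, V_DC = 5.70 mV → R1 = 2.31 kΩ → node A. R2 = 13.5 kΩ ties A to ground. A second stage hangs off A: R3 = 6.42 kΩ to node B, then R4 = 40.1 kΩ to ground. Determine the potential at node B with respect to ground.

V_B ≈ 4.02 mV

The second stage (R3 + R4 = 46.52 kΩ) loads node A in parallel with R2.
R2 ‖ (R3+R4) = 10.46 kΩ.
So V_A = 5.70 × 0.8192 = 4.669 mV.
Then the unloaded second divider: V_B = V_A × R4/(R3+R4) = 4.669 × 0.8620 = 4.025 mV.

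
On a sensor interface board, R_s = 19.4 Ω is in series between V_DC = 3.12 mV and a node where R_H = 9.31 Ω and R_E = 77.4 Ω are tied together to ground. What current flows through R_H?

Parallel bank: R_p = 1/(1/9.31 + 1/77.4) = 8.310 Ω.
Node voltage V_A = V_DC · R_p/(R_s + R_p) = 3.12 × 0.2999 = 0.9357 mV.
Branch current I = V_A/R_H = 0.9357/9.31 = 0.1005 mA.
(Check via current divider: I_total = 0.1126 mA; share G_k/ΣG = 0.8926 → same result.)

I ≈ 0.101 mA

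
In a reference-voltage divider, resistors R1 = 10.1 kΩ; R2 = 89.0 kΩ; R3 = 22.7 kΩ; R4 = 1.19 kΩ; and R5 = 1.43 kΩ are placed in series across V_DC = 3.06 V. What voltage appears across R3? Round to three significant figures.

ΣR = 10.1 + 89.0 + 22.7 + 1.19 + 1.43 = 124.4 kΩ.
V = V_DC · R/ΣR = 3.06 × 0.1824 = 0.5583 V.

V ≈ 0.558 V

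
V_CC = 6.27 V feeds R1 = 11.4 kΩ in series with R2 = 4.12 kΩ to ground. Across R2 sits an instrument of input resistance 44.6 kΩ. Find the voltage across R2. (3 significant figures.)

The load sits in parallel with R2, giving an effective lower resistance R2' = R2·R_L/(R2+R_L) = 3.772 kΩ.
Then V_out = V_CC · R2'/(R1 + R2') = 6.27 × 3.772/15.17 = 1.559 V.

V_out ≈ 1.56 V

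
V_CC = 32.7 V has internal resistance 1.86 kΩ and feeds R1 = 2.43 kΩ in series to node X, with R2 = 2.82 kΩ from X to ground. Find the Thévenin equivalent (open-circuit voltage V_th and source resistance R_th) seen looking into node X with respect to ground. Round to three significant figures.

V_th ≈ 13.0 V, R_th ≈ 1.70 kΩ

R1' = 1.86 + 2.43 = 4.290 kΩ (source resistance + R1).
With X open, the divider is unloaded: V_th = 32.7 × 2.82/7.110 = 12.97 V.
Zeroing V_CC shorts the top of R1' to ground, so R_th = R1' ‖ R2 = 1.702 kΩ.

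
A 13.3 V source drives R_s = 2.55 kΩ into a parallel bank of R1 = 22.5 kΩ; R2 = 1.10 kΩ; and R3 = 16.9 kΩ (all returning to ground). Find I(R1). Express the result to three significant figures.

Combine the parallel branches: R_p = (1/22.5 + 1/1.10 + 1/16.9)⁻¹ = 0.9875 kΩ.
V_A = 13.3 × 0.9875/3.537 = 3.713 V.
I(R1) = V_A / R1 = 3.713/22.5 = 0.1650 mA.
(Check via current divider: I_total = 3.760 mA; share G_k/ΣG = 0.04389 → same result.)

I ≈ 0.165 mA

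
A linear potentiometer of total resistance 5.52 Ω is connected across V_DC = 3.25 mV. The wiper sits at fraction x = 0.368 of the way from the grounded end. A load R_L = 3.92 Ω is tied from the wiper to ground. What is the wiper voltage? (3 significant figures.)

V_out ≈ 0.901 mV

Lower segment x·R_p = 2.031 Ω; upper segment (1−x)·R_p = 3.489 Ω.
R_L loads the lower segment: effective lower R = 1.338 Ω.
Then V_out = V_DC · 1.338/(3.489 + 1.338) = 0.9009 mV.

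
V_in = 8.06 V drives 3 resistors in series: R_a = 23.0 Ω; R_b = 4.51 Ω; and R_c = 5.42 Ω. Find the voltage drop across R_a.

V ≈ 5.63 V

ΣR = 23.0 + 4.51 + 5.42 = 32.93 Ω.
Voltage divider: V = V_in · (23.00 / 32.93) = 8.06 × 0.6985 = 5.630 V.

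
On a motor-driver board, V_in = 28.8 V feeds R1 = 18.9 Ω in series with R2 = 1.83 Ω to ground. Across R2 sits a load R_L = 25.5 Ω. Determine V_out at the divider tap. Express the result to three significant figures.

The load sits in parallel with R2, giving an effective lower resistance R2' = R2·R_L/(R2+R_L) = 1.707 Ω.
Voltage divider with the loaded lower leg: V_out = 28.8 × 1.707/(18.9 + 1.707) = 28.8 × 0.08286 = 2.386 V.

V_out ≈ 2.39 V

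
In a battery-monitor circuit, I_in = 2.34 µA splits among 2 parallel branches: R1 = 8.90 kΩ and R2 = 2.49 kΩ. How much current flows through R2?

With just two branches, the current splits inversely with resistance.
So I = 2.34 × 8.90/11.39 = 1.828 µA.

I ≈ 1.83 µA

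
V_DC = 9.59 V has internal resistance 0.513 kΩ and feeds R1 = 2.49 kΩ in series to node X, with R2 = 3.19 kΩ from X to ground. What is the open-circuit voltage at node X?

R1' = 0.513 + 2.49 = 3.003 kΩ (source resistance + R1).
Open-circuit (no load on X): V_th = V_DC · R2/(R1' + R2) = 9.59 × 3.19/(3.003 + 3.19) = 4.940 V.

V_th ≈ 4.94 V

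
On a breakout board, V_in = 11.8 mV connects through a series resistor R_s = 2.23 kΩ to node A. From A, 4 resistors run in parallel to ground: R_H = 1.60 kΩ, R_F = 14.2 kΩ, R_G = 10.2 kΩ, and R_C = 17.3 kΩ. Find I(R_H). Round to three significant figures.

I ≈ 2.54 µA

Equivalent of the parallel group: R_p = 1.175 kΩ.
Node voltage V_A = V_in · R_p/(R_s + R_p) = 11.8 × 0.3450 = 4.071 mV.
Branch current I = V_A/R_H = 4.071/1.60 = 2.545 µA.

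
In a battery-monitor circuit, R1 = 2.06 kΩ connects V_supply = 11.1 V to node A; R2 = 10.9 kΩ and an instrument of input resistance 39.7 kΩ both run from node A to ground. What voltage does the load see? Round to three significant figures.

V_out ≈ 8.95 V

The load sits in parallel with R2, giving an effective lower resistance R2' = R2·R_L/(R2+R_L) = 8.552 kΩ.
Then V_out = V_supply · R2'/(R1 + R2') = 11.1 × 8.552/10.61 = 8.945 V.
(Unloaded it would be 9.34 V; the load pulls it down.)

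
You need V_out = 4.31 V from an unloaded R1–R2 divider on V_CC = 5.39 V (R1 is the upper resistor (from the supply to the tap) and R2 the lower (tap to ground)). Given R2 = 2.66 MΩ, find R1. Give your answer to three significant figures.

The divider ratio is R2/(R1+R2) = 4.31/5.39 = 0.7996.
Rearranging, R1 = R2·(1−k)/k = 2.66 × 0.2506 = 0.6665 MΩ.

R1 ≈ 0.667 MΩ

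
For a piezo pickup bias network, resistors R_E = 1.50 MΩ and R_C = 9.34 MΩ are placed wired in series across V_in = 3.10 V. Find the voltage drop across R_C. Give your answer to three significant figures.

Series total: ΣR = 1.50 + 9.34 = 10.84 MΩ.
Voltage divider: V = V_in · (9.340 / 10.84) = 3.10 × 0.8616 = 2.671 V.

V ≈ 2.67 V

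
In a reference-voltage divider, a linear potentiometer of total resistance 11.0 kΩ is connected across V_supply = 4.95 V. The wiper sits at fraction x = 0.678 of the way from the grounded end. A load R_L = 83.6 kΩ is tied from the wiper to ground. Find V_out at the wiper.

Lower segment x·R_p = 7.458 kΩ; upper segment (1−x)·R_p = 3.542 kΩ.
R_L loads the lower segment: effective lower R = 6.847 kΩ.
Then V_out = V_supply · 6.847/(3.542 + 6.847) = 3.262 V.

V_out ≈ 3.26 V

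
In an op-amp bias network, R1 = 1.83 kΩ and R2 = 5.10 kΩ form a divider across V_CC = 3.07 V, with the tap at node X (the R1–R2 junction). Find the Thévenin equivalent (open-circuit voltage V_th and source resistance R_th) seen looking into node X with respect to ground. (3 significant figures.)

V_th ≈ 2.26 V, R_th ≈ 1.35 kΩ

Open-circuit (no load on X): V_th = V_CC · R2/(R1 + R2) = 3.07 × 5.10/(1.830 + 5.10) = 2.259 V.
Looking into X with the source shorted: R_th = R1·R2/(R1+R2) = 1.830 × 5.10/6.930 = 1.347 kΩ.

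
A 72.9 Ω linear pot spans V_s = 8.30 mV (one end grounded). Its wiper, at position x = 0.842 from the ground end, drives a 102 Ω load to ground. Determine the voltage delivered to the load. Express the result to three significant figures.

V_out ≈ 6.38 mV

Lower segment x·R_p = 61.38 Ω; upper segment (1−x)·R_p = 11.52 Ω.
R_L loads the lower segment: effective lower R = 38.32 Ω.
Then V_out = V_s · 38.32/(11.52 + 38.32) = 6.382 mV.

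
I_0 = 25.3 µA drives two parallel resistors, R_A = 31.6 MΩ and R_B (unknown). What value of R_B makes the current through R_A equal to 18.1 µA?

In a two-way split, I_A/I_0 = R_B/(R_A + R_B).
18.1/25.3 = R_B/(R_A + R_B) → R_B = R_A · (0.7154)/(1 − 0.7154) = 31.6 × 2.514 = 79.44 MΩ.

R_B ≈ 79.4 MΩ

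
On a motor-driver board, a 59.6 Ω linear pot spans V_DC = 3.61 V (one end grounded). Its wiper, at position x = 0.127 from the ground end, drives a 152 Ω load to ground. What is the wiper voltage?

Split the track: R_lower = x·R_p = 7.569 Ω, R_upper = (1−x)·R_p = 52.03 Ω.
Lower segment in parallel with the load: 7.569 ‖ 152 = 7.210 Ω.
Loaded-divider output: V_out = 3.61 × 0.1217 = 0.4394 V.
(Unloaded: V_out = x·V_DC = 0.458 V.)

V_out ≈ 0.439 V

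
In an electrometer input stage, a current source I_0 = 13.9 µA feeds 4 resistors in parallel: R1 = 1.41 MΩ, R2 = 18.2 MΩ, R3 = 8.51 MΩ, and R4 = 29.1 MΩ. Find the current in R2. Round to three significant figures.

ΣG = 1/1.41 + 1/18.2 + 1/8.51 + 1/29.1 = 0.9160.
By the current-divider rule, I = I_0 · G_k/ΣG = 13.9 × 0.05998 = 0.8337 µA.

I ≈ 0.834 µA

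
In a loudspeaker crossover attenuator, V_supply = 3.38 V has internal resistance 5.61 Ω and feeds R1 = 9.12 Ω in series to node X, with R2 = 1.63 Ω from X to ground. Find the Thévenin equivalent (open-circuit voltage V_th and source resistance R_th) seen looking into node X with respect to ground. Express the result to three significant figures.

R1' = 5.61 + 9.12 = 14.73 Ω (source resistance + R1).
Open-circuit (no load on X): V_th = V_supply · R2/(R1' + R2) = 3.38 × 1.63/(14.73 + 1.63) = 0.3368 V.
With V_supply suppressed (replaced by a short), R_th = R1' ‖ R2 = (14.73 × 1.63)/(14.73 + 1.63) = 1.468 Ω.

V_th ≈ 0.337 V, R_th ≈ 1.47 Ω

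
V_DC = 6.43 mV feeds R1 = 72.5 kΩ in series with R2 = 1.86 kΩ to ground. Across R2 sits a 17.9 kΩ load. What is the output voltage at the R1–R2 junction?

First combine the lower leg with the load: R2 ‖ R_L = 1.685 kΩ.
Voltage divider with the loaded lower leg: V_out = 6.43 × 1.685/(72.5 + 1.685) = 6.43 × 0.02271 = 0.1460 mV.

V_out ≈ 0.146 mV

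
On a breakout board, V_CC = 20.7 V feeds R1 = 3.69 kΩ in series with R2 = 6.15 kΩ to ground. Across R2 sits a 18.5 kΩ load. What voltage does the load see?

The load sits in parallel with R2, giving an effective lower resistance R2' = R2·R_L/(R2+R_L) = 4.616 kΩ.
Now apply the divider: V_out = 20.7 × 0.5557 = 11.50 V.

V_out ≈ 11.5 V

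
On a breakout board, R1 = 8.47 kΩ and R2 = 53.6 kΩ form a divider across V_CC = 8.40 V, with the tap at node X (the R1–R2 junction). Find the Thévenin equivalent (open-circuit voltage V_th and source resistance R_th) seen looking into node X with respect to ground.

V_th is the unloaded tap voltage: V_CC · R2/(R1+R2) = 8.40 × 0.8635 = 7.254 V.
With V_CC suppressed (replaced by a short), R_th = R1 ‖ R2 = (8.470 × 53.6)/(8.470 + 53.6) = 7.314 kΩ.

V_th ≈ 7.25 V, R_th ≈ 7.31 kΩ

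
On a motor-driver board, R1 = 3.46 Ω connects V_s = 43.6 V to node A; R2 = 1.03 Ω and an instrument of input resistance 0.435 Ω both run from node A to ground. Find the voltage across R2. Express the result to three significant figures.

V_out ≈ 3.54 V

First combine the lower leg with the load: R2 ‖ R_L = 0.3058 Ω.
Now apply the divider: V_out = 43.6 × 0.08121 = 3.541 V.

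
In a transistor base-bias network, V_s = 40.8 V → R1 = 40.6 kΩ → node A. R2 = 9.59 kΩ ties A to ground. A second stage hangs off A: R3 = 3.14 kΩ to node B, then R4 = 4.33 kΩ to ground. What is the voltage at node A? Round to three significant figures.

The second stage (R3 + R4 = 7.470 kΩ) loads node A in parallel with R2.
R2 ‖ (R3+R4) = 4.199 kΩ.
So V_A = 40.8 × 0.09373 = 3.824 V.

V_A ≈ 3.82 V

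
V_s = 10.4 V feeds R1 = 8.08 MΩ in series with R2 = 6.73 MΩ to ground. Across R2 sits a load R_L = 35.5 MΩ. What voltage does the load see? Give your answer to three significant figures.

V_out ≈ 4.28 V

First combine the lower leg with the load: R2 ‖ R_L = 5.657 MΩ.
Then V_out = V_s · R2'/(R1 + R2') = 10.4 × 5.657/13.74 = 4.283 V.
(Unloaded it would be 4.73 V; the load pulls it down.)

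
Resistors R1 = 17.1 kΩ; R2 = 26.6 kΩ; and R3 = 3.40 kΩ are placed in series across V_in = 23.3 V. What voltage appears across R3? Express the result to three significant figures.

V ≈ 1.68 V

Series total: ΣR = 17.1 + 26.6 + 3.40 = 47.10 kΩ.
Voltage divider: V = V_in · (3.400 / 47.10) = 23.3 × 0.07219 = 1.682 V.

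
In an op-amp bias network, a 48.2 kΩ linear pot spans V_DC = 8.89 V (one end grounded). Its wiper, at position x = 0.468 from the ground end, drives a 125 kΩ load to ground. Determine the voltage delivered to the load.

Split the track: R_lower = x·R_p = 22.56 kΩ, R_upper = (1−x)·R_p = 25.64 kΩ.
(x·R_p) ‖ R_L = 19.11 kΩ.
V_out = 8.89 × 19.11/(25.64 + 19.11) = 3.796 V.
(Unloaded: V_out = x·V_DC = 4.16 V.)

V_out ≈ 3.80 V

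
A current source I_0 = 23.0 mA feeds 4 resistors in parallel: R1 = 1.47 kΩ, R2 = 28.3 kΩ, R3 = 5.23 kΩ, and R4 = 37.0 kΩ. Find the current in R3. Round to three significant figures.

ΣG = 1/1.47 + 1/28.3 + 1/5.23 + 1/37.0 = 0.9338.
By the current-divider rule, I = I_0 · G_k/ΣG = 23.0 × 0.2048 = 4.709 mA.

I ≈ 4.71 mA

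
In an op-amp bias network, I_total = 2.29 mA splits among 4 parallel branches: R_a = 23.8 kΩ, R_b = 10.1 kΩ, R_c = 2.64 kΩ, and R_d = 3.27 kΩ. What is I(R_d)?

ΣG = 1/23.8 + 1/10.1 + 1/2.64 + 1/3.27 = 0.8256.
Current divider: I(R_d) = I_total · G_k/ΣG = 2.29 × (0.3058/0.8256) = 2.29 × 0.3704 = 0.8482 mA.

I ≈ 0.848 mA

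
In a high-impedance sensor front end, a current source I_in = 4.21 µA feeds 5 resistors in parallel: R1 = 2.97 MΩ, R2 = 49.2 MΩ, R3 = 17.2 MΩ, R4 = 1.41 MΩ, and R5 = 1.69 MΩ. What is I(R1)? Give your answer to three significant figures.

ΣG = 1/2.97 + 1/49.2 + 1/17.2 + 1/1.41 + 1/1.69 = 1.716.
By the current-divider rule, I = I_in · G_k/ΣG = 4.21 × 0.1962 = 0.8260 µA.

I ≈ 0.826 µA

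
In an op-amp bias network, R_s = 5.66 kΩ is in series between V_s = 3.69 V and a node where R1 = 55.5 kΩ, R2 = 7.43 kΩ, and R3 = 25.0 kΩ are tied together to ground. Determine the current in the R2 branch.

Parallel bank: R_p = 1/(1/55.5 + 1/7.43 + 1/25.0) = 5.192 kΩ.
V_A = 3.69 × 5.192/10.85 = 1.765 V.
I(R2) = V_A / R2 = 1.765/7.43 = 0.2376 mA.

I ≈ 0.238 mA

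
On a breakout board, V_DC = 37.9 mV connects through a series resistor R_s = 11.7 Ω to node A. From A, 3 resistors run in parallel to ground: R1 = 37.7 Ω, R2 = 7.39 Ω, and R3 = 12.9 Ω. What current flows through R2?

I ≈ 1.35 mA

Parallel bank: R_p = 1/(1/37.7 + 1/7.39 + 1/12.9) = 4.178 Ω.
V_A = 37.9 × 4.178/15.88 = 9.972 mV.
Branch current I = V_A/R2 = 9.972/7.39 = 1.349 mA.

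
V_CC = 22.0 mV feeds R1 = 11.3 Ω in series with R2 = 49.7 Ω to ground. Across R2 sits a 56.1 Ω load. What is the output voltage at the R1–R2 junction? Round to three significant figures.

First combine the lower leg with the load: R2 ‖ R_L = 26.35 Ω.
Now apply the divider: V_out = 22.0 × 0.6999 = 15.40 mV.

V_out ≈ 15.4 mV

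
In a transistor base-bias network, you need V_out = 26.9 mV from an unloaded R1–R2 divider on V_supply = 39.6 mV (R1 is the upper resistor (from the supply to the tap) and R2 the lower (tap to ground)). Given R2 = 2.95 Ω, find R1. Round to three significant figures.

R1 ≈ 1.39 Ω

Required fraction k = V_out/V_supply = 0.6793.
Rearranging, R1 = R2·(1−k)/k = 2.95 × 0.4721 = 1.393 Ω.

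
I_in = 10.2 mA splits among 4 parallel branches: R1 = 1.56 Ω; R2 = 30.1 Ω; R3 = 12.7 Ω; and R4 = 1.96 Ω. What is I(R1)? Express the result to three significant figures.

I ≈ 5.18 mA

Total conductance ΣG = 1/1.56 + 1/30.1 + 1/12.7 + 1/1.96 = 1.263 (units of 1/Ω).
Current divider: I(R1) = I_in · G_k/ΣG = 10.2 × (0.6410/1.263) = 10.2 × 0.5075 = 5.176 mA.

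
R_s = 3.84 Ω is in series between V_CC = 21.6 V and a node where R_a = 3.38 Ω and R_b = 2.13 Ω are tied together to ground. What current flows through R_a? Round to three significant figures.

Combine the parallel branches: R_p = (1/3.38 + 1/2.13)⁻¹ = 1.307 Ω.
V_A by voltage divider: V_A = 21.6 × 1.307/(3.84 + 1.307) = 5.484 V.
Branch current I = V_A/R_a = 5.484/3.38 = 1.622 A.
(Equivalently: I_total = 4.197 A, then current-divider fraction G_k/ΣG = 0.3866.)

I ≈ 1.62 A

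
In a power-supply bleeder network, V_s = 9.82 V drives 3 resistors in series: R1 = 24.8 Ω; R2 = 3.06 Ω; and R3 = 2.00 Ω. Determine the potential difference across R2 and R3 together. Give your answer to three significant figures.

Series total: ΣR = 24.8 + 3.06 + 2.00 = 29.86 Ω.
R_{R2..R3} = 3.06 + 2.00 = 5.060 Ω.
Voltage divider: V = V_s · (5.060 / 29.86) = 9.82 × 0.1695 = 1.664 V.

V ≈ 1.66 V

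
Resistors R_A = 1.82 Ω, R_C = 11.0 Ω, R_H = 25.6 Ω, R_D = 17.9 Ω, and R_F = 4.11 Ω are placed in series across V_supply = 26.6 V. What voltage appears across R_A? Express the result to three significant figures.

V ≈ 0.801 V

ΣR = 1.82 + 11.0 + 25.6 + 17.9 + 4.11 = 60.43 Ω.
Voltage divider: V = V_supply · (1.820 / 60.43) = 26.6 × 0.03012 = 0.8011 V.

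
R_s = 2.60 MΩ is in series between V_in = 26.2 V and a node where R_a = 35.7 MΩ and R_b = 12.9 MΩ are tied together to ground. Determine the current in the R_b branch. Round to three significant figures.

Equivalent of the parallel group: R_p = 9.476 MΩ.
Node voltage V_A = V_in · R_p/(R_s + R_p) = 26.2 × 0.7847 = 20.56 V.
I(R_b) = V_A / R_b = 20.56/12.9 = 1.594 µA.
(Equivalently: I_total = 2.170 µA, then current-divider fraction G_k/ΣG = 0.7346.)

I ≈ 1.59 µA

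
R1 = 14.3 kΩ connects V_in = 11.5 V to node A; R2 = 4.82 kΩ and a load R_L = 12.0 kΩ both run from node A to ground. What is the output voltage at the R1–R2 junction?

V_out ≈ 2.23 V

First combine the lower leg with the load: R2 ‖ R_L = 3.439 kΩ.
Voltage divider with the loaded lower leg: V_out = 11.5 × 3.439/(14.3 + 3.439) = 11.5 × 0.1939 = 2.229 V.
(Unloaded it would be 2.90 V; the load pulls it down.)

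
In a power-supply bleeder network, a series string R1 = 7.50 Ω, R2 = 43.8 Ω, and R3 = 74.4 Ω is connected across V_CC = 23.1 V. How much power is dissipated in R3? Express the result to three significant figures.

ΣR = 125.7 Ω → I = 23.1/125.7 = 0.1838 A.
P(R3) = I²·R3 = (0.1838)² × 74.4 = 2.513 W.

P ≈ 2.51 W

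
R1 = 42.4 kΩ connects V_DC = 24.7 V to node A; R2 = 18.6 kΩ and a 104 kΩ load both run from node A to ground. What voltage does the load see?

V_out ≈ 6.70 V

The load sits in parallel with R2, giving an effective lower resistance R2' = R2·R_L/(R2+R_L) = 15.78 kΩ.
Then V_out = V_DC · R2'/(R1 + R2') = 24.7 × 15.78/58.18 = 6.699 V.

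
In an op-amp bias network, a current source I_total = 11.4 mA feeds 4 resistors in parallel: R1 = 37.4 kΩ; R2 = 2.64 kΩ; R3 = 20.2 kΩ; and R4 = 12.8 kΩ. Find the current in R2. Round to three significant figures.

I ≈ 8.10 mA

Total conductance ΣG = 1/37.4 + 1/2.64 + 1/20.2 + 1/12.8 = 0.5332 (units of 1/kΩ).
Current divider: I(R2) = I_total · G_k/ΣG = 11.4 × (0.3788/0.5332) = 11.4 × 0.7105 = 8.099 mA.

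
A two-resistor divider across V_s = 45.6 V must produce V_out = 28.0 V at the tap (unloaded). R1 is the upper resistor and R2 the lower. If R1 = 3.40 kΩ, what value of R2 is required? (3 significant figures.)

The divider ratio is R2/(R1+R2) = 28.0/45.6 = 0.6140.
Rearranging, R2 = R1·k/(1−k) = 3.40 × 1.591 = 5.409 kΩ.

R2 ≈ 5.41 kΩ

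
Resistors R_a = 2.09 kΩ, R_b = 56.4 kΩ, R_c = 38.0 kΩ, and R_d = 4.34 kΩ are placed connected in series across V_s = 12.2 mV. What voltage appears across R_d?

Series total: ΣR = 2.09 + 56.4 + 38.0 + 4.34 = 100.8 kΩ.
By the voltage-divider rule, V = 12.2 × 4.340/100.8 = 0.5251 mV.

V ≈ 0.525 mV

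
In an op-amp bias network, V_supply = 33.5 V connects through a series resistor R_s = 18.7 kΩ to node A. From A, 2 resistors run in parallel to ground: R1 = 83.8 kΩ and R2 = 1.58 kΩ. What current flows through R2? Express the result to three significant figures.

I ≈ 1.62 mA

Equivalent of the parallel group: R_p = 1.551 kΩ.
V_A = 33.5 × 1.551/20.25 = 2.565 V.
I(R2) = V_A / R2 = 2.565/1.58 = 1.624 mA.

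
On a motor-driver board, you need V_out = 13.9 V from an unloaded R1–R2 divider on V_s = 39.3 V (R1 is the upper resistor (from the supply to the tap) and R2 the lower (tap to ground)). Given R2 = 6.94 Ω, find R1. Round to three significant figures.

V_out/V_s = R2/(R1+R2) = 0.3537.
R1 = R2·(1/k − 1) = 6.94 × 1.827 = 12.68 Ω.

R1 ≈ 12.7 Ω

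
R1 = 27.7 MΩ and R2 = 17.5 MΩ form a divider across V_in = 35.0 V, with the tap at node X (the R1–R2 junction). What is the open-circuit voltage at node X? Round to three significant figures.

V_th is the unloaded tap voltage: V_in · R2/(R1+R2) = 35.0 × 0.3872 = 13.55 V.

V_th ≈ 13.6 V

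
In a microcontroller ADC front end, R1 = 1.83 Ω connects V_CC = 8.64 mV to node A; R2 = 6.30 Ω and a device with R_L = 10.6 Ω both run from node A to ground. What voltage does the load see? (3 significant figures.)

R2 ‖ R_L = (6.30 × 10.6)/(6.30 + 10.6) = 3.951 Ω.
Then V_out = V_CC · R2'/(R1 + R2') = 8.64 × 3.951/5.781 = 5.905 mV.

V_out ≈ 5.91 mV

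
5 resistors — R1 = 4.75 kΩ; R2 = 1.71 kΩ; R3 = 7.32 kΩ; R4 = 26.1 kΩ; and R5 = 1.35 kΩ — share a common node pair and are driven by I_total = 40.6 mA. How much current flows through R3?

I ≈ 3.24 mA

Conductances: ΣG = 1/4.75 + 1/1.71 + 1/7.32 + 1/26.1 + 1/1.35 = 1.711 (1/kΩ).
R3 takes the fraction G_k/ΣG = 0.1366/1.711 = 0.07984, so I = 40.6 × 0.07984 = 3.242 mA.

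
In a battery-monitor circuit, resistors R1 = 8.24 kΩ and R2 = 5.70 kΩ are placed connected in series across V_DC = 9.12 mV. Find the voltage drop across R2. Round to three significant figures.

Series total: ΣR = 8.24 + 5.70 = 13.94 kΩ.
Voltage divider: V = V_DC · (5.700 / 13.94) = 9.12 × 0.4089 = 3.729 mV.

V ≈ 3.73 mV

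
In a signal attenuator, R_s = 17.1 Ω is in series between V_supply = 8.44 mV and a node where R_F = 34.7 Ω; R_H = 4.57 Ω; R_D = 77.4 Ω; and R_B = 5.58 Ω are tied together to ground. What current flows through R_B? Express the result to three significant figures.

I ≈ 0.178 mA

Equivalent of the parallel group: R_p = 2.274 Ω.
Node voltage V_A = V_supply · R_p/(R_s + R_p) = 8.44 × 0.1174 = 0.9906 mV.
I(R_B) = V_A / R_B = 0.9906/5.58 = 0.1775 mA.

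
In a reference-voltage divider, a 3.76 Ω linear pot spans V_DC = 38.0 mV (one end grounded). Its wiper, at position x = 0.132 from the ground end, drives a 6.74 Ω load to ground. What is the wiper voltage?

V_out ≈ 4.71 mV

Lower segment x·R_p = 0.4963 Ω; upper segment (1−x)·R_p = 3.264 Ω.
R_L loads the lower segment: effective lower R = 0.4623 Ω.
V_out = 38.0 × 0.4623/(3.264 + 0.4623) = 4.715 mV.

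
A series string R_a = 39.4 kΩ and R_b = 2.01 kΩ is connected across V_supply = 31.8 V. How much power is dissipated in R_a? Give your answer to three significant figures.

P ≈ 23.2 mW

Series current I = V_supply/ΣR = 31.8/41.41 = 0.7679 mA.
V(R_a) = I·R = 30.26 V; P = V·I = 30.26 × 0.7679 = 23.23 mW.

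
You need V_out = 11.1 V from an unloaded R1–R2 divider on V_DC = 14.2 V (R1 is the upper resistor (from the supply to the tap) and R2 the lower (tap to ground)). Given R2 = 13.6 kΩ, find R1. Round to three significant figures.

R1 ≈ 3.80 kΩ

The divider ratio is R2/(R1+R2) = 11.1/14.2 = 0.7817.
Rearranging, R1 = R2·(1−k)/k = 13.6 × 0.2793 = 3.798 kΩ.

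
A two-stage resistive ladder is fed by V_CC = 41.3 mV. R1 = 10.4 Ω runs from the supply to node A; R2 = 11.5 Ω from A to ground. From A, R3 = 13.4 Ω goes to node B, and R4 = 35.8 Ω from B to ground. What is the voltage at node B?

Node A sees R2 in parallel with the series input of stage 2, R3 + R4 = 49.20 Ω.
Effective lower resistance at A: R2 ‖ 49.20 = 9.321 Ω.
V_A = 41.3 × 9.321/(10.4 + 9.321) = 19.52 mV.
Stage 2 is unloaded, so V_B = V_A · R4/(R3+R4) = 19.52 × 35.8/49.20 = 14.20 mV.

V_B ≈ 14.2 mV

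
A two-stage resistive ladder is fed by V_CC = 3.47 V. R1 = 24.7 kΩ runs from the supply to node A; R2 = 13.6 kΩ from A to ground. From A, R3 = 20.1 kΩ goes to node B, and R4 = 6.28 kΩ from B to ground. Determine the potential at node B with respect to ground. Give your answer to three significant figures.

V_B ≈ 0.220 V

Looking into the second stage from A: R3 + R4 = 26.38 kΩ appears in parallel with R2.
R2 ‖ (R3+R4) = 8.974 kΩ.
First divider: V_A = V_CC · 8.974/(24.7 + 8.974) = 0.9247 V.
V_B = V_A × 0.2381 = 0.2201 V.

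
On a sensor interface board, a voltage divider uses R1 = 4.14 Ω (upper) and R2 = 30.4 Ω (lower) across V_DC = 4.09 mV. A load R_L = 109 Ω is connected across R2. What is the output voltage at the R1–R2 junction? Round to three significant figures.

The load sits in parallel with R2, giving an effective lower resistance R2' = R2·R_L/(R2+R_L) = 23.77 Ω.
Voltage divider with the loaded lower leg: V_out = 4.09 × 23.77/(4.14 + 23.77) = 4.09 × 0.8517 = 3.483 mV.
(Unloaded it would be 3.60 mV; the load pulls it down.)

V_out ≈ 3.48 mV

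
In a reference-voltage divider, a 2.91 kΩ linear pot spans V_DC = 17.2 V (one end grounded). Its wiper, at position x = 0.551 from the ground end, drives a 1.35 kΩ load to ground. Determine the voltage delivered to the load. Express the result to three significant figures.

Split the track: R_lower = x·R_p = 1.603 kΩ, R_upper = (1−x)·R_p = 1.307 kΩ.
Lower segment in parallel with the load: 1.603 ‖ 1.35 = 0.7329 kΩ.
Loaded-divider output: V_out = 17.2 × 0.3594 = 6.181 V.

V_out ≈ 6.18 V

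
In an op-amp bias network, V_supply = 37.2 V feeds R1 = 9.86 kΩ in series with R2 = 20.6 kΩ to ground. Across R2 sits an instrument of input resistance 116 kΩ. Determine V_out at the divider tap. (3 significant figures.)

First combine the lower leg with the load: R2 ‖ R_L = 17.49 kΩ.
Voltage divider with the loaded lower leg: V_out = 37.2 × 17.49/(9.86 + 17.49) = 37.2 × 0.6395 = 23.79 V.
(Unloaded it would be 25.2 V; the load pulls it down.)

V_out ≈ 23.8 V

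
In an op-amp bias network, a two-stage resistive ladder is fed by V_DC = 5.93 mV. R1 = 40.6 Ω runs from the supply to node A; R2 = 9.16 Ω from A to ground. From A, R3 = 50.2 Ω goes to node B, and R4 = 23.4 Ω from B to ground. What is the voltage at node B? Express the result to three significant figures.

Node A sees R2 in parallel with the series input of stage 2, R3 + R4 = 73.60 Ω.
Effective lower resistance at A: R2 ‖ 73.60 = 8.146 Ω.
First divider: V_A = V_DC · 8.146/(40.6 + 8.146) = 0.9910 mV.
Then the unloaded second divider: V_B = V_A × R4/(R3+R4) = 0.9910 × 0.3179 = 0.3151 mV.

V_B ≈ 0.315 mV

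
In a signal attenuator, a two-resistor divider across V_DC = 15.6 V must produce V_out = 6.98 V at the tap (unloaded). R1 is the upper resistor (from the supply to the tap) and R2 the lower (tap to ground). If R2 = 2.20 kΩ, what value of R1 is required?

R1 ≈ 2.72 kΩ

V_out/V_DC = R2/(R1+R2) = 0.4474.
Rearranging, R1 = R2·(1−k)/k = 2.20 × 1.235 = 2.717 kΩ.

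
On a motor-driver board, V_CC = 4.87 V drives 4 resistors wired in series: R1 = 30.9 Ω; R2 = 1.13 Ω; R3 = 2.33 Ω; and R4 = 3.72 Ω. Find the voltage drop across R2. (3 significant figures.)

V ≈ 0.145 V

Series total: ΣR = 30.9 + 1.13 + 2.33 + 3.72 = 38.08 Ω.
By the voltage-divider rule, V = 4.87 × 1.130/38.08 = 0.1445 V.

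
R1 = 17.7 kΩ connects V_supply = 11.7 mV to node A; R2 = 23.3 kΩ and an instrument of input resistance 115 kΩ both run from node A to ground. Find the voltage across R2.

V_out ≈ 6.11 mV

R2 ‖ R_L = (23.3 × 115)/(23.3 + 115) = 19.37 kΩ.
Voltage divider with the loaded lower leg: V_out = 11.7 × 19.37/(17.7 + 19.37) = 11.7 × 0.5226 = 6.114 mV.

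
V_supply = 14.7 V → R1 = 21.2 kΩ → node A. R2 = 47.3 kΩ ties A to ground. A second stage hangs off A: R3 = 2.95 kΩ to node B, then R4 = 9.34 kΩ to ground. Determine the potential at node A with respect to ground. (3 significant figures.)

V_A ≈ 4.63 V

Node A sees R2 in parallel with the series input of stage 2, R3 + R4 = 12.29 kΩ.
Effective lower resistance at A: R2 ‖ 12.29 = 9.755 kΩ.
First divider: V_A = V_supply · 9.755/(21.2 + 9.755) = 4.633 V.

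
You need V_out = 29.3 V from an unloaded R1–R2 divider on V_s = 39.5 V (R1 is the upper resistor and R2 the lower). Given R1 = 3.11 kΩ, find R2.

Required fraction k = V_out/V_s = 0.7418.
So R2 = R1 · V_out/(V_s − V_out) = 3.11 × 29.3/(39.5 − 29.3) = 3.11 × 2.873 = 8.934 kΩ.

R2 ≈ 8.93 kΩ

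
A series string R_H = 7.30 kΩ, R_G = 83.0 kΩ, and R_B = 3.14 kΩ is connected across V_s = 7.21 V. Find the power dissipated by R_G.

The common current is I = 7.21/93.44 = 0.07716 mA.
P = I²R = 0.005954 × 83.0 = 0.4942 mW.

P ≈ 0.494 mW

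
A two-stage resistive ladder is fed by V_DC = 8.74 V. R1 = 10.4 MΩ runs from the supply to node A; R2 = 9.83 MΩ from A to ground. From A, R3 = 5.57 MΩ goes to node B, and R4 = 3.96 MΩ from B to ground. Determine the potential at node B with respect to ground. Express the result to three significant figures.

V_B ≈ 1.15 V

Looking into the second stage from A: R3 + R4 = 9.530 MΩ appears in parallel with R2.
Effective lower resistance at A: R2 ‖ 9.530 = 4.839 MΩ.
V_A = 8.74 × 4.839/(10.4 + 4.839) = 2.775 V.
Stage 2 is unloaded, so V_B = V_A · R4/(R3+R4) = 2.775 × 3.96/9.530 = 1.153 V.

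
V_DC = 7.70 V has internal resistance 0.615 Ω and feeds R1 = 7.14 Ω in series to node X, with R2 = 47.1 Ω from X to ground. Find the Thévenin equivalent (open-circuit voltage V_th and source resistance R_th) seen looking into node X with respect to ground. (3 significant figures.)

V_th ≈ 6.61 V, R_th ≈ 6.66 Ω

R1' = 0.615 + 7.14 = 7.755 Ω (source resistance + R1).
V_th is the unloaded tap voltage: V_DC · R2/(R1'+R2) = 7.70 × 0.8586 = 6.611 V.
With V_DC suppressed (replaced by a short), R_th = R1' ‖ R2 = (7.755 × 47.1)/(7.755 + 47.1) = 6.659 Ω.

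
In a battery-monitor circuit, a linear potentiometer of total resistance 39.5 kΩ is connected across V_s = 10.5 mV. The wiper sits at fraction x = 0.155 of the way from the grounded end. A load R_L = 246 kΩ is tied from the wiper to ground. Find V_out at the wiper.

V_out ≈ 1.59 mV

Split the track: R_lower = x·R_p = 6.122 kΩ, R_upper = (1−x)·R_p = 33.38 kΩ.
Lower segment in parallel with the load: 6.122 ‖ 246 = 5.974 kΩ.
Loaded-divider output: V_out = 10.5 × 0.1518 = 1.594 mV.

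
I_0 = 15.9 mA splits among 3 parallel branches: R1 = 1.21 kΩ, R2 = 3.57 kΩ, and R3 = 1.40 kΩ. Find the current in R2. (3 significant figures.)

I ≈ 2.45 mA

Total conductance ΣG = 1/1.21 + 1/3.57 + 1/1.40 = 1.821 (units of 1/kΩ).
Current divider: I(R2) = I_0 · G_k/ΣG = 15.9 × (0.2801/1.821) = 15.9 × 0.1538 = 2.446 mA.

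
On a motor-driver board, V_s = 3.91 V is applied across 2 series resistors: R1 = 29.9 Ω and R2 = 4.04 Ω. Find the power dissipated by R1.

ΣR = 33.94 Ω → I = 3.91/33.94 = 0.1152 A.
P(R1) = I²·R1 = (0.1152)² × 29.9 = 0.3968 W.

P ≈ 0.397 W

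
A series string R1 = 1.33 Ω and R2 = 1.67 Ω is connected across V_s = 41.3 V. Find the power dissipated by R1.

The common current is I = 41.3/3.000 = 13.77 A.
V(R1) = I·R = 18.31 V; P = V·I = 18.31 × 13.77 = 252.1 W.

P ≈ 252 W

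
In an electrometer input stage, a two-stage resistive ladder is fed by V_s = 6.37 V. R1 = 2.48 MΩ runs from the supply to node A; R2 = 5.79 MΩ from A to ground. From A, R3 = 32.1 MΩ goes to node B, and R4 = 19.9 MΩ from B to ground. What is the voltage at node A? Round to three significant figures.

Looking into the second stage from A: R3 + R4 = 52.00 MΩ appears in parallel with R2.
Effective lower resistance at A: R2 ‖ 52.00 = 5.210 MΩ.
So V_A = 6.37 × 0.6775 = 4.316 V.

V_A ≈ 4.32 V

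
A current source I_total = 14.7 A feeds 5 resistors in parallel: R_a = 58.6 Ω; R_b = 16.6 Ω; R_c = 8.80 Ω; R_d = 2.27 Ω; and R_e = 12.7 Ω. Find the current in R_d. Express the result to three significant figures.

Conductances: ΣG = 1/58.6 + 1/16.6 + 1/8.80 + 1/2.27 + 1/12.7 = 0.7102 (1/Ω).
By the current-divider rule, I = I_total · G_k/ΣG = 14.7 × 0.6203 = 9.118 A.

I ≈ 9.12 A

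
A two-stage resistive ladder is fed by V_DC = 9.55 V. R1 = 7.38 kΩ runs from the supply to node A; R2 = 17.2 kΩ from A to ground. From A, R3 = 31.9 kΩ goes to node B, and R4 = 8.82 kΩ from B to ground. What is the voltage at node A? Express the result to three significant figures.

Node A sees R2 in parallel with the series input of stage 2, R3 + R4 = 40.72 kΩ.
R2 ‖ (R3+R4) = 12.09 kΩ.
So V_A = 9.55 × 0.6210 = 5.931 V.

V_A ≈ 5.93 V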